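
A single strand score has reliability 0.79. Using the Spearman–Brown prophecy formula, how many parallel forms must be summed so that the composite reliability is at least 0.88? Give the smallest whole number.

k ≥ ρ*(1−ρ₁)/(ρ₁(1−ρ*)) = 0.88·0.21 / (0.79·0.12) = 1.949.
Smallest integer k = 2.

2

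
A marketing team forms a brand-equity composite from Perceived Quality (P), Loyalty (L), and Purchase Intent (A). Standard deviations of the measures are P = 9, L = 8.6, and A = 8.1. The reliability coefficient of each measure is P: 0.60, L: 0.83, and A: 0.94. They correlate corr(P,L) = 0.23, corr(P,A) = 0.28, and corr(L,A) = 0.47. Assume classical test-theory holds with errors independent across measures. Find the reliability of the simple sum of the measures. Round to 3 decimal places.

0.865

Var(P+L+A) = 9² + 8.6² + 8.1² + 2·[9·8.6·0.23 + 9·8.1·0.28 + 8.6·8.1·0.47] = 220.57 + 141.908 = 362.478.
Under uncorrelated errors the observed covariances equal the true-score covariances, so only the own-variance terms attenuate.
True-score variance = [9²·0.60 + 8.6²·0.83 + 8.1²·0.94] + 141.908 = 171.66 + 141.908 = 313.569.
Reliability = 313.569 / 362.478 = 0.865.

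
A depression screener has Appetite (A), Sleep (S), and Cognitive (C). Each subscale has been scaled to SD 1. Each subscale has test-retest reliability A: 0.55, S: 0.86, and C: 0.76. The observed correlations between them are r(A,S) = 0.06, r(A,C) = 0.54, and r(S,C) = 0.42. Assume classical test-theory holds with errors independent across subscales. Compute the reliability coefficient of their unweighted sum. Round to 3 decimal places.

0.835

Var(A+S+C) = 3 + 2·[0.06 + 0.54 + 0.42] = 3 + 2.04 = 5.04.
Because errors are independent across components, Cov(Tᵢ,Tⱼ) = Cov(Xᵢ,Xⱼ); the off-diagonal part of the true-score variance is the same as above.
True-score variance = [0.55 + 0.86 + 0.76] + 2.04 = 2.17 + 2.04 = 4.21.
Reliability = 4.21 / 5.04 = 0.835.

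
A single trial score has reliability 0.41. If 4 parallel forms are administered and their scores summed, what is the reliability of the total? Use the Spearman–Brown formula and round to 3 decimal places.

0.735

ρ_k = kρ / (1 + (k−1)ρ) = 4·0.41 / (1 + 3·0.41) = 1.640 / 2.230 = 0.735.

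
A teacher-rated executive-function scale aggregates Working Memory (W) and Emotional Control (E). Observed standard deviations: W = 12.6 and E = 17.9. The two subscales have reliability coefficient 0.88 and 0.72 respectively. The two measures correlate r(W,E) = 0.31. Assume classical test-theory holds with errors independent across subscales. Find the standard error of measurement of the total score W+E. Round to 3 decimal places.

10.429

Var(total) = 479.17 + 139.835 = 619.005.
True-score variance = 370.404 + 139.835 = 510.239, so reliability = 0.8243.
Error variance = 619.005 − 510.239 = 108.766; SEM = √108.766 = 10.429.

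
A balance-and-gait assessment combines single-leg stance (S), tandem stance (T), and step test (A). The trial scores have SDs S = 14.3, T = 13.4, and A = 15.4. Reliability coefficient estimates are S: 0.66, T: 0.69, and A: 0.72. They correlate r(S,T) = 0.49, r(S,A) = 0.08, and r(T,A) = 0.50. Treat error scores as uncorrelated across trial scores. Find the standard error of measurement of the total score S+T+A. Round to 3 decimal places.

13.842

Var(total) = 621.21 + 429.383 = 1050.59.
True-score variance = 429.615 + 429.383 = 858.998, so reliability = 0.8176.
Error variance = 1050.59 − 858.998 = 191.595; SEM = √191.595 = 13.842.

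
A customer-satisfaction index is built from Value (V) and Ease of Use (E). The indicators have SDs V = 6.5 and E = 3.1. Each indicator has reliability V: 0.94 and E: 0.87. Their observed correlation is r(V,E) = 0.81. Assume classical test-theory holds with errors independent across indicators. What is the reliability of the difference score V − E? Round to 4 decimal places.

Var(V−E) = 6.5² + 3.1² − 2·6.5·3.1·0.81 = 51.86 − 32.643 = 19.217.
With uncorrelated errors the cross-covariances are all true-score covariance, so they carry over unchanged; only the diagonal terms shrink to ρᵢσᵢ².
True-score variance = [6.5²·0.94 + 3.1²·0.87] − 32.643 = 48.0757 − 32.643 = 15.4327.
Reliability = 15.4327 / 19.217 = 0.8031.

0.8031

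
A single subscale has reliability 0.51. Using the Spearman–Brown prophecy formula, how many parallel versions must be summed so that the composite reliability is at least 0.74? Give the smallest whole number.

k ≥ ρ*(1−ρ₁)/(ρ₁(1−ρ*)) = 0.74·0.49 / (0.51·0.26) = 2.735.
Smallest integer k = 3.

3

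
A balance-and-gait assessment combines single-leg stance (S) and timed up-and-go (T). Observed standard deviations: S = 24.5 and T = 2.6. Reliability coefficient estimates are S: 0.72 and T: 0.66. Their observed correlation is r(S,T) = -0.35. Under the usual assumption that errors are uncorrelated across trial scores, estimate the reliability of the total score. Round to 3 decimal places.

0.697

Var(S+T) = 24.5² + 2.6² + 2·[24.5·2.6·(-0.35)] = 607.01 − 44.59 = 562.42.
Under uncorrelated errors the observed covariances equal the true-score covariances, so only the own-variance terms attenuate.
True-score variance = [24.5²·0.72 + 2.6²·0.66] − 44.59 = 436.642 − 44.59 = 392.052.
Reliability = 392.052 / 562.42 = 0.697.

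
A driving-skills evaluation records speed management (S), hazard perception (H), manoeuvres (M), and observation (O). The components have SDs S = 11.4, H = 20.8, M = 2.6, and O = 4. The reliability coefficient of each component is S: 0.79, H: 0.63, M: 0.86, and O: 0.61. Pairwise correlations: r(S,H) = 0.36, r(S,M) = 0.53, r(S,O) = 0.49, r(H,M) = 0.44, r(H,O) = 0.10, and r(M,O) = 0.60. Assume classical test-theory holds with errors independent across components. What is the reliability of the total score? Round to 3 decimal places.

0.786

Var(S+H+M+O) = 11.4² + 20.8² + 2.6² + 4² + 2·[11.4·20.8·0.36 + 11.4·2.6·0.53 + 11.4·4·0.49 + 20.8·2.6·0.44 + 20.8·4·0.10 + 2.6·4·0.60] = 585.36 + 323.543 = 908.903.
Because errors are independent across components, Cov(Tᵢ,Tⱼ) = Cov(Xᵢ,Xⱼ); the off-diagonal part of the true-score variance is the same as above.
True-score variance = [11.4²·0.79 + 20.8²·0.63 + 2.6²·0.86 + 4²·0.61] + 323.543 = 390.805 + 323.543 = 714.348.
Reliability = 714.348 / 908.903 = 0.786.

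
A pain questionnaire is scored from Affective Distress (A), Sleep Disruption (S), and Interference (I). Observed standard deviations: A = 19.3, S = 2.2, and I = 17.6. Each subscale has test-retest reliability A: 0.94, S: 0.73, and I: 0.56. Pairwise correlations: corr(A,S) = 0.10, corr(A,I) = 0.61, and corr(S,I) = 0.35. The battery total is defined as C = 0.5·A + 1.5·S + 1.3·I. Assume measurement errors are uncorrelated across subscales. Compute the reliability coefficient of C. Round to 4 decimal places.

Var(C) = 0.5²·19.3² + 1.5²·2.2² + 1.3²·17.6² + 2·[0.75·19.3·2.2·0.10 + 0.65·19.3·17.6·0.61 + 1.95·2.2·17.6·0.35] = 627.507 + 328.588 = 956.095.
Because errors are independent across components, Cov(Tᵢ,Tⱼ) = Cov(Xᵢ,Xⱼ); the off-diagonal part of the true-score variance is the same as above.
True-score variance = [0.5²·19.3²·0.94 + 1.5²·2.2²·0.73 + 1.3²·17.6²·0.56] + 328.588 = 388.642 + 328.588 = 717.23.
Reliability = 717.23 / 956.095 = 0.7502.

0.7502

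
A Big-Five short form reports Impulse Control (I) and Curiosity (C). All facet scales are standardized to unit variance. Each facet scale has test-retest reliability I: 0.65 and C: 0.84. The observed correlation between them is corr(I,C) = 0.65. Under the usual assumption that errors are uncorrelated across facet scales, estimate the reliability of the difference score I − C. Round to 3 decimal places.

0.271

Var(I−C) = 1 + 1 − 2·0.65 = 2 − 1.3 = 0.7.
Under uncorrelated errors the observed covariances equal the true-score covariances, so only the own-variance terms attenuate.
True-score variance = [0.65 + 0.84] − 1.3 = 1.49 − 1.3 = 0.19.
Reliability = 0.19 / 0.7 = 0.271.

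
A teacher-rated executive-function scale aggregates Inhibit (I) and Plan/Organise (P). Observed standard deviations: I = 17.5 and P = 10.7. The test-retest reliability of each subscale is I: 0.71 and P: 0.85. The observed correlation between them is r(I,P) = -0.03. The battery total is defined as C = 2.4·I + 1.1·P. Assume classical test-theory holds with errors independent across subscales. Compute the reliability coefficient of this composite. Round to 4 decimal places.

0.7158

Var(C) = 2.4²·17.5² + 1.1²·10.7² + 2·[2.64·17.5·10.7·(-0.03)] = 1902.53 − 29.6604 = 1872.87.
Under uncorrelated errors the observed covariances equal the true-score covariances, so only the own-variance terms attenuate.
True-score variance = [2.4²·17.5²·0.71 + 1.1²·10.7²·0.85] − 29.6604 = 1370.19 − 29.6604 = 1340.53.
Reliability = 1340.53 / 1872.87 = 0.7158.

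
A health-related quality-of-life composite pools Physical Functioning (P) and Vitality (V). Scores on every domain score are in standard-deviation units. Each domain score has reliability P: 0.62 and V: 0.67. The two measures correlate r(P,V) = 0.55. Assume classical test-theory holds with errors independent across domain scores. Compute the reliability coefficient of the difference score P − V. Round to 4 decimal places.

0.2111

Var(P−V) = 1 + 1 − 2·0.55 = 2 − 1.1 = 0.9.
With uncorrelated errors the cross-covariances are all true-score covariance, so they carry over unchanged; only the diagonal terms shrink to ρᵢσᵢ².
True-score variance = [0.62 + 0.67] − 1.1 = 1.29 − 1.1 = 0.19.
Reliability = 0.19 / 0.9 = 0.2111.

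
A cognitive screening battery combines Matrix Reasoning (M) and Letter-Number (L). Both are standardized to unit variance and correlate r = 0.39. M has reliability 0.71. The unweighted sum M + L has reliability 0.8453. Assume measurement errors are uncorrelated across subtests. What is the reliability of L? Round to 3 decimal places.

0.860

Var(M+L) = 2 + 2·0.39 = 2.780.
True-score variance = ρ_M + ρ_L + 2·0.39, so 0.8453 = (0.71 + ρ_L + 0.78) / 2.780.
ρ_L = 0.8453·2.780 − 0.71 − 0.78 = 0.860.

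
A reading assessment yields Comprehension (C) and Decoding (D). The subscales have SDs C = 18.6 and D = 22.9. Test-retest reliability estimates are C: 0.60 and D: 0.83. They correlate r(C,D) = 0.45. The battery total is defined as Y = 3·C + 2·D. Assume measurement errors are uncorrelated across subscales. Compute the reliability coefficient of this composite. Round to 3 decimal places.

0.787

Var(Y) = 3²·18.6² + 2²·22.9² + 2·[6·18.6·22.9·0.45] = 5211.28 + 2300.08 = 7511.36.
Under uncorrelated errors the observed covariances equal the true-score covariances, so only the own-variance terms attenuate.
True-score variance = [3²·18.6²·0.60 + 2²·22.9²·0.83] + 2300.08 = 3609.23 + 2300.08 = 5909.3.
Reliability = 5909.3 / 7511.36 = 0.787.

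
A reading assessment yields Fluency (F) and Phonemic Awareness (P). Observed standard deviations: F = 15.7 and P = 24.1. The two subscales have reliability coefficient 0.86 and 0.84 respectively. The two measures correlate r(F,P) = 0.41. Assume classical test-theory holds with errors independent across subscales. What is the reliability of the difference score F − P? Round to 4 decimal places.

0.7535

Var(F−P) = 15.7² + 24.1² − 2·15.7·24.1·0.41 = 827.3 − 310.263 = 517.037.
Under uncorrelated errors the observed covariances equal the true-score covariances, so only the own-variance terms attenuate.
True-score variance = [15.7²·0.86 + 24.1²·0.84] − 310.263 = 699.862 − 310.263 = 389.598.
Reliability = 389.598 / 517.037 = 0.7535.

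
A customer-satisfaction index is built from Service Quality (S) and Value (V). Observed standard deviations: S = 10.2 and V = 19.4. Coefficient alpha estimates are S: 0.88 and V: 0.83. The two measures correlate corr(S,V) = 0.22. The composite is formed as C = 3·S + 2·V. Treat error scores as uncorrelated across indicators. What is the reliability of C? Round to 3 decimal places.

0.876

Var(C) = 3²·10.2² + 2²·19.4² + 2·[6·10.2·19.4·0.22] = 2441.8 + 522.403 = 2964.2.
Because errors are independent across components, Cov(Tᵢ,Tⱼ) = Cov(Xᵢ,Xⱼ); the off-diagonal part of the true-score variance is the same as above.
True-score variance = [3²·10.2²·0.88 + 2²·19.4²·0.83] + 522.403 = 2073.51 + 522.403 = 2595.92.
Reliability = 2595.92 / 2964.2 = 0.876.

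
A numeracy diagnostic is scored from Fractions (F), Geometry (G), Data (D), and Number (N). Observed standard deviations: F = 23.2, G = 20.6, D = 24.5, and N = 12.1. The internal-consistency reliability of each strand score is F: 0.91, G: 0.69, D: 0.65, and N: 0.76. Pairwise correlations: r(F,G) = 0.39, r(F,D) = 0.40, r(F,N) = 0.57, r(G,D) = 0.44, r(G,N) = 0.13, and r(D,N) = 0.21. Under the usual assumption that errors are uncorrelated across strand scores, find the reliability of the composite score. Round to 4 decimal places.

0.8782

Var(F+G+D+N) = 23.2² + 20.6² + 24.5² + 12.1² + 2·[23.2·20.6·0.39 + 23.2·24.5·0.40 + 23.2·12.1·0.57 + 20.6·24.5·0.44 + 20.6·12.1·0.13 + 24.5·12.1·0.21] = 1709.26 + 1780.97 = 3490.23.
Because errors are independent across components, Cov(Tᵢ,Tⱼ) = Cov(Xᵢ,Xⱼ); the off-diagonal part of the true-score variance is the same as above.
True-score variance = [23.2²·0.91 + 20.6²·0.69 + 24.5²·0.65 + 12.1²·0.76] + 1780.97 = 1284.04 + 1780.97 = 3065.01.
Reliability = 3065.01 / 3490.23 = 0.8782.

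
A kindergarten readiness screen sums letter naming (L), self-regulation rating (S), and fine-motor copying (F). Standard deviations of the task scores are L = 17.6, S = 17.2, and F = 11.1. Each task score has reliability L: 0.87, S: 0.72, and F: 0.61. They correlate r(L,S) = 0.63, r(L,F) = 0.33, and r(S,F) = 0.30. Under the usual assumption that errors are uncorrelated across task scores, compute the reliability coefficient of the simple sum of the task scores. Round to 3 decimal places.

Var(L+S+F) = 17.6² + 17.2² + 11.1² + 2·[17.6·17.2·0.63 + 17.6·11.1·0.33 + 17.2·11.1·0.30] = 728.81 + 624.917 = 1353.73.
Under uncorrelated errors the observed covariances equal the true-score covariances, so only the own-variance terms attenuate.
True-score variance = [17.6²·0.87 + 17.2²·0.72 + 11.1²·0.61] + 624.917 = 557.654 + 624.917 = 1182.57.
Reliability = 1182.57 / 1353.73 = 0.874.

0.874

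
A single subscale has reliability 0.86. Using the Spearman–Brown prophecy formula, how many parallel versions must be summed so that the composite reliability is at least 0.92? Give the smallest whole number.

k ≥ ρ*(1−ρ₁)/(ρ₁(1−ρ*)) = 0.92·0.14 / (0.86·0.08) = 1.872.
Smallest integer k = 2.

2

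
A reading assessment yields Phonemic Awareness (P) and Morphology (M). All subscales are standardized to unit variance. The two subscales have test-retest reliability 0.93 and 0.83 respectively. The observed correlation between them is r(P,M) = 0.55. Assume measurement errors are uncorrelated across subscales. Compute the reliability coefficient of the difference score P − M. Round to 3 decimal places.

Var(P−M) = 1 + 1 − 2·0.55 = 2 − 1.1 = 0.9.
Under uncorrelated errors the observed covariances equal the true-score covariances, so only the own-variance terms attenuate.
True-score variance = [0.93 + 0.83] − 1.1 = 1.76 − 1.1 = 0.66.
Reliability = 0.66 / 0.9 = 0.733.

0.733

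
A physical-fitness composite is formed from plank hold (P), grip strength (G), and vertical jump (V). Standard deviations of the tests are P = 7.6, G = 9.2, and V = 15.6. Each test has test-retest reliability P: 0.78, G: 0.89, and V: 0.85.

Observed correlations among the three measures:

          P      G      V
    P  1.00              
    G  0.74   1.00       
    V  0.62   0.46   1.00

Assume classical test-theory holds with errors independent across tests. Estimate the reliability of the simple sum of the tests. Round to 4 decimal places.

0.9238

Var(P+G+V) = 7.6² + 9.2² + 15.6² + 2·[7.6·9.2·0.74 + 7.6·15.6·0.62 + 9.2·15.6·0.46] = 385.76 + 382.534 = 768.294.
Because errors are independent across components, Cov(Tᵢ,Tⱼ) = Cov(Xᵢ,Xⱼ); the off-diagonal part of the true-score variance is the same as above.
True-score variance = [7.6²·0.78 + 9.2²·0.89 + 15.6²·0.85] + 382.534 = 327.238 + 382.534 = 709.773.
Reliability = 709.773 / 768.294 = 0.9238.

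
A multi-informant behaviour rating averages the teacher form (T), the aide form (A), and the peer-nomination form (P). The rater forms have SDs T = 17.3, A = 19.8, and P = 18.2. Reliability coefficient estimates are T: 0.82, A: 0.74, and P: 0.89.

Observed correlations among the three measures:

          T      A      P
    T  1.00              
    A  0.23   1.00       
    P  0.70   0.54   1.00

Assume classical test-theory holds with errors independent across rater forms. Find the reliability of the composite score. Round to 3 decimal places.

0.904

Var(T+A+P) = 17.3² + 19.8² + 18.2² + 2·[17.3·19.8·0.23 + 17.3·18.2·0.70 + 19.8·18.2·0.54] = 1022.57 + 987.561 = 2010.13.
Under uncorrelated errors the observed covariances equal the true-score covariances, so only the own-variance terms attenuate.
True-score variance = [17.3²·0.82 + 19.8²·0.74 + 18.2²·0.89] + 987.561 = 830.331 + 987.561 = 1817.89.
Reliability = 1817.89 / 2010.13 = 0.904.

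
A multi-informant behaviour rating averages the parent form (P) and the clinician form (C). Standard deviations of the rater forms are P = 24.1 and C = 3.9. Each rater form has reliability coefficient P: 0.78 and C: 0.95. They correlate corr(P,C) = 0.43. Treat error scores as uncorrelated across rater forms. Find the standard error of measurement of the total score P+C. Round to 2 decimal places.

11.34

Var(total) = 596.02 + 80.8314 = 676.851.
True-score variance = 467.481 + 80.8314 = 548.313, so reliability = 0.8101.
Error variance = 676.851 − 548.313 = 128.539; SEM = √128.539 = 11.34.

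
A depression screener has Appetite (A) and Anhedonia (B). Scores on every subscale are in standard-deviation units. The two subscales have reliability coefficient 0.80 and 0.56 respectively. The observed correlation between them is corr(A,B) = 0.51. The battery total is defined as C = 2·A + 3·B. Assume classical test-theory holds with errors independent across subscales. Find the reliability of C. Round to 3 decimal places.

Var(C) = 2² + 3² + 2·[6·0.51] = 13 + 6.12 = 19.12.
With uncorrelated errors the cross-covariances are all true-score covariance, so they carry over unchanged; only the diagonal terms shrink to ρᵢσᵢ².
True-score variance = [2²·0.80 + 3²·0.56] + 6.12 = 8.24 + 6.12 = 14.36.
Reliability = 14.36 / 19.12 = 0.751.

0.751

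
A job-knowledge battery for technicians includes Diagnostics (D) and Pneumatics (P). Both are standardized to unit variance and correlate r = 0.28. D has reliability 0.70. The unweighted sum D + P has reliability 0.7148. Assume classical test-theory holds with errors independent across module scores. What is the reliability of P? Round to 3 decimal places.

Var(D+P) = 2 + 2·0.28 = 2.560.
True-score variance = ρ_D + ρ_P + 2·0.28, so 0.7148 = (0.70 + ρ_P + 0.56) / 2.560.
ρ_P = 0.7148·2.560 − 0.70 − 0.56 = 0.570.

0.570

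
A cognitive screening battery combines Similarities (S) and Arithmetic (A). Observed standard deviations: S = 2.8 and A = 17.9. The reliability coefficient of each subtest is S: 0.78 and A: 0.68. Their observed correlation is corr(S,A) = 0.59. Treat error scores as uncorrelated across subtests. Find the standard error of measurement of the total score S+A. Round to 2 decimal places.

10.21

Var(total) = 328.25 + 59.1416 = 387.392.
True-score variance = 223.994 + 59.1416 = 283.136, so reliability = 0.7309.
Error variance = 387.392 − 283.136 = 104.256; SEM = √104.256 = 10.21.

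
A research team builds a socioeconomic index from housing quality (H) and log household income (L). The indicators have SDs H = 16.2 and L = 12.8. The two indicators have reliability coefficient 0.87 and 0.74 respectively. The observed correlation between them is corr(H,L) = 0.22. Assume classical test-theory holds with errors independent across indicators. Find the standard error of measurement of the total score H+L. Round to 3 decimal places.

8.759

Var(total) = 426.28 + 91.2384 = 517.518.
True-score variance = 349.564 + 91.2384 = 440.803, so reliability = 0.8518.
Error variance = 517.518 − 440.803 = 76.7156; SEM = √76.7156 = 8.759.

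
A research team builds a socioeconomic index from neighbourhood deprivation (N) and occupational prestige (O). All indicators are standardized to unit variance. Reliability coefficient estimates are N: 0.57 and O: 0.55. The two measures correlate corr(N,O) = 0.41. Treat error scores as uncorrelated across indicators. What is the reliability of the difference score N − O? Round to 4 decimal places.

0.2542

Var(N−O) = 1 + 1 − 2·0.41 = 2 − 0.82 = 1.18.
Under uncorrelated errors the observed covariances equal the true-score covariances, so only the own-variance terms attenuate.
True-score variance = [0.57 + 0.55] − 0.82 = 1.12 − 0.82 = 0.3.
Reliability = 0.3 / 1.18 = 0.2542.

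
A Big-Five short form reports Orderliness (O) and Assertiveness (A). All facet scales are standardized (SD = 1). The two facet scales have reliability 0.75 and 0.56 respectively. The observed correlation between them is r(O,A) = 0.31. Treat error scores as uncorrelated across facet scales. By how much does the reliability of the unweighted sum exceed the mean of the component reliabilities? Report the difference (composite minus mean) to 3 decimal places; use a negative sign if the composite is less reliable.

Var(sum) = 2 + 0.62 = 2.62; true-score variance = 1.31 + 0.62 = 1.93; composite reliability = 0.7366.
Mean component reliability = 0.6550.
Difference = 0.7366 − 0.6550 = 0.082.

0.082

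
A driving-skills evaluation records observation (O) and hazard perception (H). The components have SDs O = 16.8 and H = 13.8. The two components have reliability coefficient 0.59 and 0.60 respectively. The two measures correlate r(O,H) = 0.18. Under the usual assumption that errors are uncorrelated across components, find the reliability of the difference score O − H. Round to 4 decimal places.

Var(O−H) = 16.8² + 13.8² − 2·16.8·13.8·0.18 = 472.68 − 83.4624 = 389.218.
With uncorrelated errors the cross-covariances are all true-score covariance, so they carry over unchanged; only the diagonal terms shrink to ρᵢσᵢ².
True-score variance = [16.8²·0.59 + 13.8²·0.60] − 83.4624 = 280.786 − 83.4624 = 197.323.
Reliability = 197.323 / 389.218 = 0.5070.

0.5070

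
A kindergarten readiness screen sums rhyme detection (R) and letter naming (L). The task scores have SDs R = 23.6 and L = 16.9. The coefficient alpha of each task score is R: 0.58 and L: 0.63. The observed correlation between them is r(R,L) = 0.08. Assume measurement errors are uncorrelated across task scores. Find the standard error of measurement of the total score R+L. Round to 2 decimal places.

Var(total) = 842.57 + 63.8144 = 906.384.
True-score variance = 502.971 + 63.8144 = 566.785, so reliability = 0.6253.
Error variance = 906.384 − 566.785 = 339.599; SEM = √339.599 = 18.43.

18.43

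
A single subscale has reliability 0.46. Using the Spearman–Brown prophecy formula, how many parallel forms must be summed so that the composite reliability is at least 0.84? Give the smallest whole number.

k ≥ ρ*(1−ρ₁)/(ρ₁(1−ρ*)) = 0.84·0.54 / (0.46·0.16) = 6.163.
Smallest integer k = 7.

7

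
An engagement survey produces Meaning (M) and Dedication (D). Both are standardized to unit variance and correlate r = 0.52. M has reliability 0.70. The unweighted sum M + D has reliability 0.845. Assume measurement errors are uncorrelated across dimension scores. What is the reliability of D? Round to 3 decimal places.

0.829

Var(M+D) = 2 + 2·0.52 = 3.040.
True-score variance = ρ_M + ρ_D + 2·0.52, so 0.845 = (0.70 + ρ_D + 1.04) / 3.040.
ρ_D = 0.845·3.040 − 0.70 − 1.04 = 0.829.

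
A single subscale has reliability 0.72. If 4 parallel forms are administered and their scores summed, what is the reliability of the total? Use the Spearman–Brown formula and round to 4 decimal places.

ρ_k = kρ / (1 + (k−1)ρ) = 4·0.72 / (1 + 3·0.72) = 2.880 / 3.160 = 0.9114.

0.9114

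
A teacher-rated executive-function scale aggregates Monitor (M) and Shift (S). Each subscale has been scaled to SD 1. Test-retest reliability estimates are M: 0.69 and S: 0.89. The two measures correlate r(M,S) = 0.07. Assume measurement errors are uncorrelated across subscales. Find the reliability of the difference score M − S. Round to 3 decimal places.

Var(M−S) = 1 + 1 − 2·0.07 = 2 − 0.14 = 1.86.
With uncorrelated errors the cross-covariances are all true-score covariance, so they carry over unchanged; only the diagonal terms shrink to ρᵢσᵢ².
True-score variance = [0.69 + 0.89] − 0.14 = 1.58 − 0.14 = 1.44.
Reliability = 1.44 / 1.86 = 0.774.

0.774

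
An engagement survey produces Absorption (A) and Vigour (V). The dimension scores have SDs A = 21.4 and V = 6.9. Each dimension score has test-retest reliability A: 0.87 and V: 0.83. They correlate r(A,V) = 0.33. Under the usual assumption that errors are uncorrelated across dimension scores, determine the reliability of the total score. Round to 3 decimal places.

0.888

Var(A+V) = 21.4² + 6.9² + 2·[21.4·6.9·0.33] = 505.57 + 97.4556 = 603.026.
Under uncorrelated errors the observed covariances equal the true-score covariances, so only the own-variance terms attenuate.
True-score variance = [21.4²·0.87 + 6.9²·0.83] + 97.4556 = 437.941 + 97.4556 = 535.397.
Reliability = 535.397 / 603.026 = 0.888.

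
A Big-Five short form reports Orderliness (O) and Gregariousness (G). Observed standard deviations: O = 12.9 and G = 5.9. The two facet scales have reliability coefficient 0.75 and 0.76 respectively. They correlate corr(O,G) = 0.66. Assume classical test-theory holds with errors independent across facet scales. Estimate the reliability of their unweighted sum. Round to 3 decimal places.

Var(O+G) = 12.9² + 5.9² + 2·[12.9·5.9·0.66] = 201.22 + 100.465 = 301.685.
Under uncorrelated errors the observed covariances equal the true-score covariances, so only the own-variance terms attenuate.
True-score variance = [12.9²·0.75 + 5.9²·0.76] + 100.465 = 151.263 + 100.465 = 251.728.
Reliability = 251.728 / 301.685 = 0.834.

0.834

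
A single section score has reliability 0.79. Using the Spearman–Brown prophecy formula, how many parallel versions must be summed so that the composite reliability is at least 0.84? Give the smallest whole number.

k ≥ ρ*(1−ρ₁)/(ρ₁(1−ρ*)) = 0.84·0.21 / (0.79·0.16) = 1.396.
Smallest integer k = 2.

2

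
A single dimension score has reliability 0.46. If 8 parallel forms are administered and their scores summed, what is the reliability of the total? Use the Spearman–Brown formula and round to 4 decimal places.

ρ_k = kρ / (1 + (k−1)ρ) = 8·0.46 / (1 + 7·0.46) = 3.680 / 4.220 = 0.8720.

0.8720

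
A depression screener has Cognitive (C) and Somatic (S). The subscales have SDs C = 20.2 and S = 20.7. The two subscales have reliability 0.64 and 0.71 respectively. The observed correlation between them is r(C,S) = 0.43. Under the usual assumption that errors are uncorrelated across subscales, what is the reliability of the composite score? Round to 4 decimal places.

Var(C+S) = 20.2² + 20.7² + 2·[20.2·20.7·0.43] = 836.53 + 359.6 = 1196.13.
With uncorrelated errors the cross-covariances are all true-score covariance, so they carry over unchanged; only the diagonal terms shrink to ρᵢσᵢ².
True-score variance = [20.2²·0.64 + 20.7²·0.71] + 359.6 = 565.373 + 359.6 = 924.974.
Reliability = 924.974 / 1196.13 = 0.7733.

0.7733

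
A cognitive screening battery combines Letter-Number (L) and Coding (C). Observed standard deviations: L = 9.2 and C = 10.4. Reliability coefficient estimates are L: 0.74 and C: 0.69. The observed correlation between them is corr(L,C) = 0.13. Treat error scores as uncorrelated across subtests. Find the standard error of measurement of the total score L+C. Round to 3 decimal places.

Var(total) = 192.8 + 24.8768 = 217.677.
True-score variance = 137.264 + 24.8768 = 162.141, so reliability = 0.7449.
Error variance = 217.677 − 162.141 = 55.536; SEM = √55.536 = 7.452.

7.452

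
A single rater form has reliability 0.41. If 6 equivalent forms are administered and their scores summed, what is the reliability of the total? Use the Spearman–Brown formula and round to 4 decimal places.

0.8066

ρ_k = kρ / (1 + (k−1)ρ) = 6·0.41 / (1 + 5·0.41) = 2.460 / 3.050 = 0.8066.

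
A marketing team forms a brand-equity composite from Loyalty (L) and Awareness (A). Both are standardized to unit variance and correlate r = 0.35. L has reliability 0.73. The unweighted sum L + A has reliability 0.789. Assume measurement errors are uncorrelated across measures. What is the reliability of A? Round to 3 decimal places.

Var(L+A) = 2 + 2·0.35 = 2.700.
True-score variance = ρ_L + ρ_A + 2·0.35, so 0.789 = (0.73 + ρ_A + 0.70) / 2.700.
ρ_A = 0.789·2.700 − 0.73 − 0.70 = 0.700.

0.700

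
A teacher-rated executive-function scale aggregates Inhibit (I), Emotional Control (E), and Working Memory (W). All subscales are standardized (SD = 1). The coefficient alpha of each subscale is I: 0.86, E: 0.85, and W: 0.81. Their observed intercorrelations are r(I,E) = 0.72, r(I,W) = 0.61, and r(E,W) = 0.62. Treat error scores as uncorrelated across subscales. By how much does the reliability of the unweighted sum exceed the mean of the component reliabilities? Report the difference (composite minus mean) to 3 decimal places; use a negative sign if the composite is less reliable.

Var(sum) = 3 + 3.9 = 6.9; true-score variance = 2.52 + 3.9 = 6.42; composite reliability = 0.9304.
Mean component reliability = 0.8400.
Difference = 0.9304 − 0.8400 = 0.090.

0.090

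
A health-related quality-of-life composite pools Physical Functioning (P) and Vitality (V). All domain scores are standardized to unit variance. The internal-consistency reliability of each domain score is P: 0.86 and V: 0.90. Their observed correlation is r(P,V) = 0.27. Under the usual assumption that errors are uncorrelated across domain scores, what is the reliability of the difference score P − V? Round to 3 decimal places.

0.836

Var(P−V) = 1 + 1 − 2·0.27 = 2 − 0.54 = 1.46.
With uncorrelated errors the cross-covariances are all true-score covariance, so they carry over unchanged; only the diagonal terms shrink to ρᵢσᵢ².
True-score variance = [0.86 + 0.90] − 0.54 = 1.76 − 0.54 = 1.22.
Reliability = 1.22 / 1.46 = 0.836.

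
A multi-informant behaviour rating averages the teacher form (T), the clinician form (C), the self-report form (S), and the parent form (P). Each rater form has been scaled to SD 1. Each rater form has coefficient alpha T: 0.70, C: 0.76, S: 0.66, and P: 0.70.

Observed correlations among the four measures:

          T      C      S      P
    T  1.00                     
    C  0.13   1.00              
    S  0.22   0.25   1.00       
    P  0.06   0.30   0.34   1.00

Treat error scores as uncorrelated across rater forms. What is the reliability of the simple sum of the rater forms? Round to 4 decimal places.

Var(T+C+S+P) = 4 + 2·[0.13 + 0.22 + 0.06 + 0.25 + 0.30 + 0.34] = 4 + 2.6 = 6.6.
Because errors are independent across components, Cov(Tᵢ,Tⱼ) = Cov(Xᵢ,Xⱼ); the off-diagonal part of the true-score variance is the same as above.
True-score variance = [0.70 + 0.76 + 0.66 + 0.70] + 2.6 = 2.82 + 2.6 = 5.42.
Reliability = 5.42 / 6.6 = 0.8212.

0.8212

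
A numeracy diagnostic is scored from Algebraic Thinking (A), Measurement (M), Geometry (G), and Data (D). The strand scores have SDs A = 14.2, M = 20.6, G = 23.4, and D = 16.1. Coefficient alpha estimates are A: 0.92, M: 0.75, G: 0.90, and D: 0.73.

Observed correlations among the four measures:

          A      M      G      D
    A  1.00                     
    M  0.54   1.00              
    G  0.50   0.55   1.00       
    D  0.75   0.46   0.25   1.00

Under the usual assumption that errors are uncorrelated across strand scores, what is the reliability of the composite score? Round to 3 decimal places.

0.928

Var(A+M+G+D) = 14.2² + 20.6² + 23.4² + 16.1² + 2·[14.2·20.6·0.54 + 14.2·23.4·0.50 + 14.2·16.1·0.75 + 20.6·23.4·0.55 + 20.6·16.1·0.46 + 23.4·16.1·0.25] = 1432.77 + 2014.87 = 3447.64.
With uncorrelated errors the cross-covariances are all true-score covariance, so they carry over unchanged; only the diagonal terms shrink to ρᵢσᵢ².
True-score variance = [14.2²·0.92 + 20.6²·0.75 + 23.4²·0.90 + 16.1²·0.73] + 2014.87 = 1185.81 + 2014.87 = 3200.68.
Reliability = 3200.68 / 3447.64 = 0.928.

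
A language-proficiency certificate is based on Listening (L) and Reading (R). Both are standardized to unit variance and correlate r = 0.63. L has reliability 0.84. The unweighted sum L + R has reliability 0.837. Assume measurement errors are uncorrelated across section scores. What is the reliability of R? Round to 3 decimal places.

Var(L+R) = 2 + 2·0.63 = 3.260.
True-score variance = ρ_L + ρ_R + 2·0.63, so 0.837 = (0.84 + ρ_R + 1.26) / 3.260.
ρ_R = 0.837·3.260 − 0.84 − 1.26 = 0.629.

0.629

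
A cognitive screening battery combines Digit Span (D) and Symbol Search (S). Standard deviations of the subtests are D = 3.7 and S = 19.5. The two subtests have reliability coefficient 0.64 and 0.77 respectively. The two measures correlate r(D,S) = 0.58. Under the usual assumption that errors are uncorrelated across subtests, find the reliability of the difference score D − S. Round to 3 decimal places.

0.702

Var(D−S) = 3.7² + 19.5² − 2·3.7·19.5·0.58 = 393.94 − 83.694 = 310.246.
With uncorrelated errors the cross-covariances are all true-score covariance, so they carry over unchanged; only the diagonal terms shrink to ρᵢσᵢ².
True-score variance = [3.7²·0.64 + 19.5²·0.77] − 83.694 = 301.554 − 83.694 = 217.86.
Reliability = 217.86 / 310.246 = 0.702.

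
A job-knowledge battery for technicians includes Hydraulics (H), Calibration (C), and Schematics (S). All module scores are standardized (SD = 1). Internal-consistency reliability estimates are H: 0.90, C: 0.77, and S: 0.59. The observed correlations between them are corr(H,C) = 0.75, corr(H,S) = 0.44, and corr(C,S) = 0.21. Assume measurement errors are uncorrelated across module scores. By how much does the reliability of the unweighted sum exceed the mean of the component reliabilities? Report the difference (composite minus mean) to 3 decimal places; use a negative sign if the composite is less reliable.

Var(sum) = 3 + 2.8 = 5.8; true-score variance = 2.26 + 2.8 = 5.06; composite reliability = 0.8724.
Mean component reliability = 0.7533.
Difference = 0.8724 − 0.7533 = 0.119.

0.119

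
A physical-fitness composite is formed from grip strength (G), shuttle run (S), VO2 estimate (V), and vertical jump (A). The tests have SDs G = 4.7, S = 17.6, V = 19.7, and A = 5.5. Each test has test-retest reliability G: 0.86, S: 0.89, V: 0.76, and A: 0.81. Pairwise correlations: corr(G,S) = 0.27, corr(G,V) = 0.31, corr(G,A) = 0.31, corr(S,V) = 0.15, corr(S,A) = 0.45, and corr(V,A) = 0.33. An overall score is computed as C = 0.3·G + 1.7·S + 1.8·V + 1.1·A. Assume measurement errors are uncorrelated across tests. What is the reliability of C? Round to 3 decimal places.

0.858

Var(C) = 0.3²·4.7² + 1.7²·17.6² + 1.8²·19.7² + 1.1²·5.5² + 2·[0.51·4.7·17.6·0.27 + 0.54·4.7·19.7·0.31 + 0.33·4.7·5.5·0.31 + 3.06·17.6·19.7·0.15 + 1.87·17.6·5.5·0.45 + 1.98·19.7·5.5·0.33] = 2191.21 + 681.864 = 2873.07.
Under uncorrelated errors the observed covariances equal the true-score covariances, so only the own-variance terms attenuate.
True-score variance = [0.3²·4.7²·0.86 + 1.7²·17.6²·0.89 + 1.8²·19.7²·0.76 + 1.1²·5.5²·0.81] + 681.864 = 1783.72 + 681.864 = 2465.59.
Reliability = 2465.59 / 2873.07 = 0.858.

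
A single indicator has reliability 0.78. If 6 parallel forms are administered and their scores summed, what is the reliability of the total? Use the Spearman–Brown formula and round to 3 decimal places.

ρ_k = kρ / (1 + (k−1)ρ) = 6·0.78 / (1 + 5·0.78) = 4.680 / 4.900 = 0.955.

0.955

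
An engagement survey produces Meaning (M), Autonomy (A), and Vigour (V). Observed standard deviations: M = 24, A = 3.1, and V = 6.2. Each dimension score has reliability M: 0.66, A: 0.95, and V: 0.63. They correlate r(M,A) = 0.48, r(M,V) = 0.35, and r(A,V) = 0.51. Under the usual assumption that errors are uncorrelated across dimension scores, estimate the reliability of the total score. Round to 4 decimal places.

Var(M+A+V) = 24² + 3.1² + 6.2² + 2·[24·3.1·0.48 + 24·6.2·0.35 + 3.1·6.2·0.51] = 624.05 + 195.188 = 819.238.
With uncorrelated errors the cross-covariances are all true-score covariance, so they carry over unchanged; only the diagonal terms shrink to ρᵢσᵢ².
True-score variance = [24²·0.66 + 3.1²·0.95 + 6.2²·0.63] + 195.188 = 413.507 + 195.188 = 608.695.
Reliability = 608.695 / 819.238 = 0.7430.

0.7430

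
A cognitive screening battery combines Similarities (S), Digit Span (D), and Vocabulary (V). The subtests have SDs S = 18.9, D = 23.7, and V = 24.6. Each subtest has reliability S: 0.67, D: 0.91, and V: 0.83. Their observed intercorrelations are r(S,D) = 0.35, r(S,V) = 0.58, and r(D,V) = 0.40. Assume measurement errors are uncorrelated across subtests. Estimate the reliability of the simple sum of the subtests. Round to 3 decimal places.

Var(S+D+V) = 18.9² + 23.7² + 24.6² + 2·[18.9·23.7·0.35 + 18.9·24.6·0.58 + 23.7·24.6·0.40] = 1524.06 + 1319.3 = 2843.36.
With uncorrelated errors the cross-covariances are all true-score covariance, so they carry over unchanged; only the diagonal terms shrink to ρᵢσᵢ².
True-score variance = [18.9²·0.67 + 23.7²·0.91 + 24.6²·0.83] + 1319.3 = 1252.75 + 1319.3 = 2572.05.
Reliability = 2572.05 / 2843.36 = 0.905.

0.905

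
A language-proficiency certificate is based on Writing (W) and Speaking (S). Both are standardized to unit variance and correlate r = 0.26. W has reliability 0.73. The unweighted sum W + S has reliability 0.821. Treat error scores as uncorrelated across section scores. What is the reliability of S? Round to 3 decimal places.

Var(W+S) = 2 + 2·0.26 = 2.520.
True-score variance = ρ_W + ρ_S + 2·0.26, so 0.821 = (0.73 + ρ_S + 0.52) / 2.520.
ρ_S = 0.821·2.520 − 0.73 − 0.52 = 0.819.

0.819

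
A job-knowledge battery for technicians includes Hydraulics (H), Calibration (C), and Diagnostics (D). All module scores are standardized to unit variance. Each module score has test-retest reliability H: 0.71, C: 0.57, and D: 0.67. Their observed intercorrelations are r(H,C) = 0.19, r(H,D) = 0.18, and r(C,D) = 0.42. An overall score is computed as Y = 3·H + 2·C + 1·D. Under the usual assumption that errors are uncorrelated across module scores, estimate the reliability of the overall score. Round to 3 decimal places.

0.755

Var(Y) = 3² + 2² + 1 + 2·[6·0.19 + 3·0.18 + 2·0.42] = 14 + 5.04 = 19.04.
Because errors are independent across components, Cov(Tᵢ,Tⱼ) = Cov(Xᵢ,Xⱼ); the off-diagonal part of the true-score variance is the same as above.
True-score variance = [3²·0.71 + 2²·0.57 + 0.67] + 5.04 = 9.34 + 5.04 = 14.38.
Reliability = 14.38 / 19.04 = 0.755.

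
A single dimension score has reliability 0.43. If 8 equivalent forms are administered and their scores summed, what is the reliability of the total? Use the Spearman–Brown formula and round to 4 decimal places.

ρ_k = kρ / (1 + (k−1)ρ) = 8·0.43 / (1 + 7·0.43) = 3.440 / 4.010 = 0.8579.

0.8579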